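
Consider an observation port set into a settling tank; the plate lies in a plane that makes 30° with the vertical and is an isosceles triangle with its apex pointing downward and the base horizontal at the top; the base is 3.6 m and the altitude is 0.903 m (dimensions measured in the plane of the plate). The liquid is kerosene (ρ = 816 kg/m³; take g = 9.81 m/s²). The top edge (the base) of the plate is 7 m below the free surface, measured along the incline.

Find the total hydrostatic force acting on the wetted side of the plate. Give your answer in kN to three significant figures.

F ≈ 82.3 kN

γ = ρg = 816 × 9.81 / 1000 = 8.00496 kN/m³.
The plate makes 30° with the vertical, i.e. θ = 90° − 30° = 60° to the horizontal. Measuring y along the incline from the free-surface line, vertical depth h = y·sinθ with sinθ = 0.866025.
With the apex down, the centroid sits h/3 = 0.903/3 = 0.301 m below the base (the top edge), so y_c = 7 + 0.301 = 7.301 m and h_c = 7.301 × 0.866025 = 6.32285 m.
A = ½ × 3.6 × 0.903 = 1.6254 m².
Resultant F = γ·h_c·A = 8.00496 × 6.32285 × 1.6254 = 82.2683 kN.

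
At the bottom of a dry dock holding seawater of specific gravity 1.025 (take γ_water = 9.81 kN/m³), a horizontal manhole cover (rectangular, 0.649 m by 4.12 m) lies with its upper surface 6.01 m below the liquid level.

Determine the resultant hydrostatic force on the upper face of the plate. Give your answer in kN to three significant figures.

F ≈ 162 kN

γ = 1.025 × 9.81 = 10.05525 kN/m³.
The plate is horizontal, so pressure is uniform at p = γ·h = 10.05525 × 6.01 = 60.4321 kN/m².
A = 0.649 × 4.12 = 2.67388 m².
F = p·A = 60.4321 × 2.67388 = 161.588 kN.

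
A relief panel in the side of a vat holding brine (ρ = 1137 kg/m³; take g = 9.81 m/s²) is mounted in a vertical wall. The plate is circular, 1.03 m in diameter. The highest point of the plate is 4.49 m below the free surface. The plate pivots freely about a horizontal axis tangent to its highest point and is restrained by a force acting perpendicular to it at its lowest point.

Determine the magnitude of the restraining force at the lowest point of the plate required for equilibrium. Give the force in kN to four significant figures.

γ = ρg = 1137 × 9.81 / 1000 = 11.15397 kN/m³.
The centroid is at the centre, 0.515 m below the top of the plate, so the centroid depth is h_c = 4.49 + 0.515 = 5.005 m.
A = π(0.515)² = 0.833229 m².
Resultant F = γ·h_c·A = 11.15397 × 5.005 × 0.833229 = 46.5155 kN.
I_c = πr⁴/4 = π × 0.515⁴/4 = 0.0552483 m⁴.
Centre of pressure: y_p = y_c + I_c/(y_c·A) = 5.005 + 0.0552483/(5.005 × 0.833229) = 5.005 + 0.013248 = 5.01825 m along the plane.
The resultant acts 0.515 + 0.013248 = 0.528248 m (along the plate) below the hinge at the top edge, so the moment about the hinge is M = F × 0.528248 = 46.5155 × 0.528248 = 24.5717 kN·m.
A normal force at the bottom, 1.03 m from the hinge, must supply this moment: P = 24.5717/1.03 = 23.856 kN.

P ≈ 23.86 kN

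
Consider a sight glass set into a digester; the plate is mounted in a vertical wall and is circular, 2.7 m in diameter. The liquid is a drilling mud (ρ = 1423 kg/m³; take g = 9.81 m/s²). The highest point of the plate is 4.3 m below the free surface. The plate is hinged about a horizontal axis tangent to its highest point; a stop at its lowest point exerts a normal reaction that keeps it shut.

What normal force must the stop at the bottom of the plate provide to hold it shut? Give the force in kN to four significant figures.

P ≈ 239.3 kN

γ = ρg = 1423 × 9.81 / 1000 = 13.95963 kN/m³.
The centroid is at the centre, 1.35 m below the top of the plate, so the centroid depth is h_c = 4.3 + 1.35 = 5.65 m.
A = π(1.35)² = 5.72555 m².
Resultant F = γ·h_c·A = 13.95963 × 5.65 × 5.72555 = 451.585 kN.
I_c = πr⁴/4 = π × 1.35⁴/4 = 2.6087 m⁴.
Centre of pressure: y_p = y_c + I_c/(y_c·A) = 5.65 + 2.6087/(5.65 × 5.72555) = 5.65 + 0.0806415 = 5.73064 m along the plane.
The resultant acts 1.35 + 0.0806415 = 1.43064 m (along the plate) below the hinge at the top edge, so the moment about the hinge is M = F × 1.43064 = 451.585 × 1.43064 = 646.056 kN·m.
A normal force at the bottom, 2.7 m from the hinge, must supply this moment: P = 646.056/2.7 = 239.28 kN.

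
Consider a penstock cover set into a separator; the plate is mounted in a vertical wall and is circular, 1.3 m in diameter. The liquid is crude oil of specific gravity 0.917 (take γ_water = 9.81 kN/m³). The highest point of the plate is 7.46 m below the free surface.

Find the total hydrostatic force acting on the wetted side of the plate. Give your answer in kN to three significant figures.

F ≈ 96.8 kN

γ = 0.917 × 9.81 = 8.99577 kN/m³.
The centroid is at the centre, 0.65 m below the top of the plate, so the centroid depth is h_c = 7.46 + 0.65 = 8.11 m.
A = π(0.65)² = 1.32732 m².
Resultant F = γ·h_c·A = 8.99577 × 8.11 × 1.32732 = 96.8356 kN.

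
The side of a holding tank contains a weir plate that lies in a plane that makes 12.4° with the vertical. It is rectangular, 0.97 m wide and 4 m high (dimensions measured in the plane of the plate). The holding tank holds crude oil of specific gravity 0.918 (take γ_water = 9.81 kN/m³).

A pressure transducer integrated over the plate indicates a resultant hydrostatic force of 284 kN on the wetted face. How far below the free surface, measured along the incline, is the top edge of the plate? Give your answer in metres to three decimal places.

y_top ≈ 6.322 m

γ = 0.918 × 9.81 = 9.00558 kN/m³.
A = 0.97 × 4 = 3.88 m².
From F = γ·h_c·A, the centroid depth is h_c = 284/(9.00558 × 3.88) = 8.12784 m.
The plate makes 12.4° with the vertical, i.e. θ = 90° − 12.4° = 77.6° to the horizontal. Measuring y along the incline from the free-surface line, vertical depth h = y·sinθ with sinθ = 0.976672.
Along the incline, y_c = h_c/sinθ = 8.12784/0.976672 = 8.32198 m.
The centroid lies 4/2 = 2 m below the top edge, so the top edge sits at y_top = 8.32198 − 2 = 6.32198 m along the incline.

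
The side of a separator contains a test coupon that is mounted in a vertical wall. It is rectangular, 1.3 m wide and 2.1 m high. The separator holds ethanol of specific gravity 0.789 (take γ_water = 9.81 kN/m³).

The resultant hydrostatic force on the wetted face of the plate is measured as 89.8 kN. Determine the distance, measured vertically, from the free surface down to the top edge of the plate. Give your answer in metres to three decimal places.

d_top ≈ 3.200 m

γ = 0.789 × 9.81 = 7.74009 kN/m³.
A = 1.3 × 2.1 = 2.73 m².
From F = γ·h_c·A, the centroid depth is h_c = 89.8/(7.74009 × 2.73) = 4.24979 m.
The centroid lies 2.1/2 = 1.05 m below the top edge, so the top edge sits at h_top = 4.24979 − 1.05 = 3.19979 m below the surface.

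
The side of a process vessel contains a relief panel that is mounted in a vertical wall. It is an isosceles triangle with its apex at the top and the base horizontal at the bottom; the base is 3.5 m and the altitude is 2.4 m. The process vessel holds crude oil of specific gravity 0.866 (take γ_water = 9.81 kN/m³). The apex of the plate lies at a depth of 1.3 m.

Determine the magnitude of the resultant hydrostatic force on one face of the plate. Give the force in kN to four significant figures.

γ = 0.866 × 9.81 = 8.49546 kN/m³.
With the apex up, the centroid sits 2h/3 = 2 × 2.4/3 = 1.6 m below the apex, so the centroid depth is h_c = 1.3 + 1.6 = 2.9 m.
A = ½ × 3.5 × 2.4 = 4.2 m².
Resultant F = γ·h_c·A = 8.49546 × 2.9 × 4.2 = 103.475 kN.

F ≈ 103.5 kN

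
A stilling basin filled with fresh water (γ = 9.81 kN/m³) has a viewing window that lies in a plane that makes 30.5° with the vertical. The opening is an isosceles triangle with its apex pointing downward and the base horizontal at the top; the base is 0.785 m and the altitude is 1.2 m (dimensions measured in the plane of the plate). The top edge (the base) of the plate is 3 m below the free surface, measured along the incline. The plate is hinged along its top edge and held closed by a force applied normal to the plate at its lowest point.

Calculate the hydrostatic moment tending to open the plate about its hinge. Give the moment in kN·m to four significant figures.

M ≈ 5.733 kN·m

γ = 9.81 kN/m³.
The plate makes 30.5° with the vertical, i.e. θ = 90° − 30.5° = 59.5° to the horizontal. Measuring y along the incline from the free-surface line, vertical depth h = y·sinθ with sinθ = 0.861629.
With the apex down, the centroid sits h/3 = 1.2/3 = 0.4 m below the base (the top edge), so y_c = 3 + 0.4 = 3.4 m and h_c = 3.4 × 0.861629 = 2.92954 m.
A = ½ × 0.785 × 1.2 = 0.471 m².
Resultant F = γ·h_c·A = 9.81 × 2.92954 × 0.471 = 13.536 kN.
I_c = b·h³/36 = 0.785 × 1.2³/36 = 0.03768 m⁴.
Centre of pressure: y_p = y_c + I_c/(y_c·A) = 3.4 + 0.03768/(3.4 × 0.471) = 3.4 + 0.0235294 = 3.42353 m along the plane.
The resultant acts 0.4 + 0.0235294 = 0.423529 m (along the plate) below the hinge at the top edge, so the moment about the hinge is M = F × 0.423529 = 13.536 × 0.423529 = 5.73289 kN·m.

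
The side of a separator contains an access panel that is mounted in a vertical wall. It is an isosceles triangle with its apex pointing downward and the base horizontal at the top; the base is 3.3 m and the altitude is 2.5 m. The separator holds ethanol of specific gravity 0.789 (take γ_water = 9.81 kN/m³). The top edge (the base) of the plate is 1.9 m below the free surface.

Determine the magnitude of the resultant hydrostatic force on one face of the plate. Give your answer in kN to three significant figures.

γ = 0.789 × 9.81 = 7.74009 kN/m³.
With the apex down, the centroid sits h/3 = 2.5/3 = 0.833333 m below the base (the top edge), so the centroid depth is h_c = 1.9 + 0.833333 = 2.73333 m.
A = ½ × 3.3 × 2.5 = 4.125 m².
Resultant F = γ·h_c·A = 7.74009 × 2.73333 × 4.125 = 87.2694 kN.

F ≈ 87.3 kN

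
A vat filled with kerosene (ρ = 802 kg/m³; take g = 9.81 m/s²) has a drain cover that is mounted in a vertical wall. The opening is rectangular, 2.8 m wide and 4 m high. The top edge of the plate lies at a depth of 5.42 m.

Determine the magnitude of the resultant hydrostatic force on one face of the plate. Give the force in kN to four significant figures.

γ = ρg = 802 × 9.81 / 1000 = 7.86762 kN/m³.
The centroid lies 4/2 = 2 m below the top edge, so the centroid depth is h_c = 5.42 + 2 = 7.42 m.
A = 2.8 × 4 = 11.2 m².
Resultant F = γ·h_c·A = 7.86762 × 7.42 × 11.2 = 653.831 kN.

F ≈ 653.8 kN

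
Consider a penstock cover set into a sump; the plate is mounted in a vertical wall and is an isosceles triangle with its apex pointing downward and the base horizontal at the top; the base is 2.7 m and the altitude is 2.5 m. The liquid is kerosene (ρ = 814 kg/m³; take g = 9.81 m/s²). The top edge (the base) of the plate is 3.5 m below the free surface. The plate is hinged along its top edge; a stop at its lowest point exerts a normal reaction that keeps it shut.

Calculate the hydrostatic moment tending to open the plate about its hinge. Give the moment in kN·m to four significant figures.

γ = ρg = 814 × 9.81 / 1000 = 7.98534 kN/m³.
With the apex down, the centroid sits h/3 = 2.5/3 = 0.833333 m below the base (the top edge), so the centroid depth is h_c = 3.5 + 0.833333 = 4.33333 m.
A = ½ × 2.7 × 2.5 = 3.375 m².
Resultant F = γ·h_c·A = 7.98534 × 4.33333 × 3.375 = 116.786 kN.
I_c = b·h³/36 = 2.7 × 2.5³/36 = 1.17188 m⁴.
Centre of pressure: y_p = y_c + I_c/(y_c·A) = 4.33333 + 1.17188/(4.33333 × 3.375) = 4.33333 + 0.0801286 = 4.41346 m along the plane.
The resultant acts 0.833333 + 0.0801286 = 0.913462 m (along the plate) below the hinge at the top edge, so the moment about the hinge is M = F × 0.913462 = 116.786 × 0.913462 = 106.68 kN·m.

M ≈ 106.7 kN·m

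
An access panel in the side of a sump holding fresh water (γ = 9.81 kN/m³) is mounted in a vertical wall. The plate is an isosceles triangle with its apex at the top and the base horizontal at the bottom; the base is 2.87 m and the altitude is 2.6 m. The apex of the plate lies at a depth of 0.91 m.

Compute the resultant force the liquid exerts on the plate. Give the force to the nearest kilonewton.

F ≈ 97 kN

γ = 9.81 kN/m³.
With the apex up, the centroid sits 2h/3 = 2 × 2.6/3 = 1.73333 m below the apex, so the centroid depth is h_c = 0.91 + 1.73333 = 2.64333 m.
A = ½ × 2.87 × 2.6 = 3.731 m².
Resultant F = γ·h_c·A = 9.81 × 2.64333 × 3.731 = 96.7488 kN.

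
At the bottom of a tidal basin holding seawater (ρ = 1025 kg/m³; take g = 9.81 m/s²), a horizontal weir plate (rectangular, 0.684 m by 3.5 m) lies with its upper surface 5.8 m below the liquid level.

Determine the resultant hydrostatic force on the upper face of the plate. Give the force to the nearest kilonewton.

F ≈ 140 kN

γ = ρg = 1025 × 9.81 / 1000 = 10.05525 kN/m³.
The plate is horizontal, so pressure is uniform at p = γ·h = 10.05525 × 5.8 = 58.3204 kN/m².
A = 0.684 × 3.5 = 2.394 m².
F = p·A = 58.3204 × 2.394 = 139.619 kN.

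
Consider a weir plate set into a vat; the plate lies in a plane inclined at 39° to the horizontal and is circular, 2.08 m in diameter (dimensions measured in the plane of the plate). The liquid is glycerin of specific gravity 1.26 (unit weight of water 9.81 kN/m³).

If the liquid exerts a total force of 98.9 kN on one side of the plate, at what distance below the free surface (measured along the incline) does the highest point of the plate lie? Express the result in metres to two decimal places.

γ = 1.26 × 9.81 = 12.3606 kN/m³.
A = π(1.04)² = 3.39795 m².
From F = γ·h_c·A, the centroid depth is h_c = 98.9/(12.3606 × 3.39795) = 2.35472 m.
Let θ = 39° be the plate's angle to the horizontal; measure y along the incline from where the plane meets the free surface. Vertical depth h = y·sinθ with sinθ = 0.629320.
Along the incline, y_c = h_c/sinθ = 2.35472/0.629320 = 3.74169 m.
The centroid is at the centre, 1.04 m below the top of the plate, so the highest point sits at y_top = 3.74169 − 1.04 = 2.70169 m along the incline.

y_top ≈ 2.70 m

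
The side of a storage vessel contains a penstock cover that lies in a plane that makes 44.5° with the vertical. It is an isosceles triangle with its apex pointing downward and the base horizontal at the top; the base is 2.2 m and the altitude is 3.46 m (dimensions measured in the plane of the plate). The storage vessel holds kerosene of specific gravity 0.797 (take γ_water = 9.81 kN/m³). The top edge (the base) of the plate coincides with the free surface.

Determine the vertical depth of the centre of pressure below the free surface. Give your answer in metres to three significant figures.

γ = 0.797 × 9.81 = 7.81857 kN/m³.
The plate makes 44.5° with the vertical, i.e. θ = 90° − 44.5° = 45.5° to the horizontal. Measuring y along the incline from the free-surface line, vertical depth h = y·sinθ with sinθ = 0.713250.
With the apex down, the centroid sits h/3 = 3.46/3 = 1.15333 m below the base (the top edge), so y_c = 1.15333 m and h_c = 1.15333 × 0.713250 = 0.822613 m.
A = ½ × 2.2 × 3.46 = 3.806 m².
Resultant F = γ·h_c·A = 7.81857 × 0.822613 × 3.806 = 24.4789 kN.
I_c = b·h³/36 = 2.2 × 3.46³/36 = 2.53133 m⁴.
Centre of pressure: y_p = y_c + I_c/(y_c·A) = 1.15333 + 2.53133/(1.15333 × 3.806) = 1.15333 + 0.576669 = 1.73 m along the plane.
Vertically, h_p = y_p·sinθ = 1.73 × 0.713250 = 1.23392 m.

h_p = 1.23 m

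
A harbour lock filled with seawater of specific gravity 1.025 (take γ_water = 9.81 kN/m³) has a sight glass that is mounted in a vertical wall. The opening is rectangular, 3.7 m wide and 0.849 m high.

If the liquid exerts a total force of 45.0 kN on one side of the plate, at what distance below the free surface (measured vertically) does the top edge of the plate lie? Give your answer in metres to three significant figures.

γ = 1.025 × 9.81 = 10.05525 kN/m³.
A = 3.7 × 0.849 = 3.1413 m².
From F = γ·h_c·A, the centroid depth is h_c = 45.0/(10.05525 × 3.1413) = 1.42466 m.
The centroid lies 0.849/2 = 0.4245 m below the top edge, so the top edge sits at h_top = 1.42466 − 0.4245 = 1.00016 m below the surface.

d_top ≈ 1.00 m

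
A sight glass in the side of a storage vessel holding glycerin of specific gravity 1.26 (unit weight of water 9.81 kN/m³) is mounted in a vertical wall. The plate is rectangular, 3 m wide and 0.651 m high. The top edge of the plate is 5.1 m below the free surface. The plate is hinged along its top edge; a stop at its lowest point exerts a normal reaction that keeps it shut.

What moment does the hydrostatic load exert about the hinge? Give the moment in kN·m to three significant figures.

M ≈ 43.5 kN·m

γ = 1.26 × 9.81 = 12.3606 kN/m³.
The centroid lies 0.651/2 = 0.3255 m below the top edge, so the centroid depth is h_c = 5.1 + 0.3255 = 5.4255 m.
A = 3 × 0.651 = 1.953 m².
Resultant F = γ·h_c·A = 12.3606 × 5.4255 × 1.953 = 130.973 kN.
I_c = b·h³/12 = 3 × 0.651³/12 = 0.0689736 m⁴.
Centre of pressure: y_p = y_c + I_c/(y_c·A) = 5.4255 + 0.0689736/(5.4255 × 1.953) = 5.4255 + 0.0065094 = 5.43201 m along the plane.
The resultant acts 0.3255 + 0.0065094 = 0.332009 m (along the plate) below the hinge at the top edge, so the moment about the hinge is M = F × 0.332009 = 130.973 × 0.332009 = 43.4842 kN·m.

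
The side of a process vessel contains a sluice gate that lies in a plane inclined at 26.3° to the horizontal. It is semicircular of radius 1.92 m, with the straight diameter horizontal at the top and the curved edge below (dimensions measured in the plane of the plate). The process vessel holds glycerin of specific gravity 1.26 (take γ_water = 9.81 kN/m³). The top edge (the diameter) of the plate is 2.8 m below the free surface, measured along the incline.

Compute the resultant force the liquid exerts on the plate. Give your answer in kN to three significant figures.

F ≈ 115 kN

γ = 1.26 × 9.81 = 12.3606 kN/m³.
Let θ = 26.3° be the plate's angle to the horizontal; measure y along the incline from where the plane meets the free surface. Vertical depth h = y·sinθ with sinθ = 0.443071.
The centroid of a semicircle lies 4r/(3π) = 0.814873 m from the diameter, here below the top edge, so y_c = 2.8 + 0.814873 = 3.61487 m and h_c = 3.61487 × 0.443071 = 1.60164 m.
A = πr²/2 = π × 1.92²/2 = 5.79058 m².
Resultant F = γ·h_c·A = 12.3606 × 1.60164 × 5.79058 = 114.637 kN.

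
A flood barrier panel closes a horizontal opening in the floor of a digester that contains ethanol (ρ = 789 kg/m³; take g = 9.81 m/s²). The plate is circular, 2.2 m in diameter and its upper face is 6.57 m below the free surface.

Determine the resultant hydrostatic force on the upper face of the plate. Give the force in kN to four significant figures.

γ = ρg = 789 × 9.81 / 1000 = 7.74009 kN/m³.
The plate is horizontal, so pressure is uniform at p = γ·h = 7.74009 × 6.57 = 50.8524 kN/m².
A = π(1.1)² = 3.80133 m².
F = p·A = 50.8524 × 3.80133 = 193.307 kN.

F ≈ 193.3 kN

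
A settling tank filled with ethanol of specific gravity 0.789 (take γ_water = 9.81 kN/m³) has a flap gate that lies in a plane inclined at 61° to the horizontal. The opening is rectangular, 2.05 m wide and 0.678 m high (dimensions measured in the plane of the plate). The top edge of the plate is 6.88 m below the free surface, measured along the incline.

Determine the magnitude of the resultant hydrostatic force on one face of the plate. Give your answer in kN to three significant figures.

F ≈ 67.9 kN

γ = 0.789 × 9.81 = 7.74009 kN/m³.
Let θ = 61° be the plate's angle to the horizontal; measure y along the incline from where the plane meets the free surface. Vertical depth h = y·sinθ with sinθ = 0.874620.
The centroid lies 0.678/2 = 0.339 m below the top edge, so y_c = 6.88 + 0.339 = 7.219 m and h_c = 7.219 × 0.874620 = 6.31388 m.
A = 2.05 × 0.678 = 1.3899 m².
Resultant F = γ·h_c·A = 7.74009 × 6.31388 × 1.3899 = 67.9244 kN.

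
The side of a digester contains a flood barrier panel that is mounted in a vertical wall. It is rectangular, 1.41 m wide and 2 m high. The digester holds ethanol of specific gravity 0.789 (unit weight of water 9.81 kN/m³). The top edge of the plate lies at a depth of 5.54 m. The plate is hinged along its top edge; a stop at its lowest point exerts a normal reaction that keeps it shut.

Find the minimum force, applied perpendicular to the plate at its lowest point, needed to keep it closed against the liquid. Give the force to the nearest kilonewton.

P ≈ 75 kN

γ = 0.789 × 9.81 = 7.74009 kN/m³.
The centroid lies 2/2 = 1 m below the top edge, so the centroid depth is h_c = 5.54 + 1 = 6.54 m.
A = 1.41 × 2 = 2.82 m².
Resultant F = γ·h_c·A = 7.74009 × 6.54 × 2.82 = 142.749 kN.
I_c = b·h³/12 = 1.41 × 2³/12 = 0.94 m⁴.
Centre of pressure: y_p = y_c + I_c/(y_c·A) = 6.54 + 0.94/(6.54 × 2.82) = 6.54 + 0.0509684 = 6.59097 m along the plane.
The resultant acts 1 + 0.0509684 = 1.05097 m (along the plate) below the hinge at the top edge, so the moment about the hinge is M = F × 1.05097 = 142.749 × 1.05097 = 150.025 kN·m.
A normal force at the bottom, 2 m from the hinge, must supply this moment: P = 150.025/2 = 75.0125 kN.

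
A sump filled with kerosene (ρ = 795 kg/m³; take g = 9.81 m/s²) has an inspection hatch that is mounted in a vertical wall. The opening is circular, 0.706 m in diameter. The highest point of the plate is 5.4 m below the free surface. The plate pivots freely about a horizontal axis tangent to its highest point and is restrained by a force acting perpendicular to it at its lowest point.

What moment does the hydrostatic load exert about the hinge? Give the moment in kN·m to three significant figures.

γ = ρg = 795 × 9.81 / 1000 = 7.79895 kN/m³.
The centroid is at the centre, 0.353 m below the top of the plate, so the centroid depth is h_c = 5.4 + 0.353 = 5.753 m.
A = π(0.353)² = 0.391471 m².
Resultant F = γ·h_c·A = 7.79895 × 5.753 × 0.391471 = 17.5643 kN.
I_c = πr⁴/4 = π × 0.353⁴/4 = 0.0121952 m⁴.
Centre of pressure: y_p = y_c + I_c/(y_c·A) = 5.753 + 0.0121952/(5.753 × 0.391471) = 5.753 + 0.00541496 = 5.75841 m along the plane.
The resultant acts 0.353 + 0.00541496 = 0.358415 m (along the plate) below the hinge at the top edge, so the moment about the hinge is M = F × 0.358415 = 17.5643 × 0.358415 = 6.29531 kN·m.

M ≈ 6.30 kN·m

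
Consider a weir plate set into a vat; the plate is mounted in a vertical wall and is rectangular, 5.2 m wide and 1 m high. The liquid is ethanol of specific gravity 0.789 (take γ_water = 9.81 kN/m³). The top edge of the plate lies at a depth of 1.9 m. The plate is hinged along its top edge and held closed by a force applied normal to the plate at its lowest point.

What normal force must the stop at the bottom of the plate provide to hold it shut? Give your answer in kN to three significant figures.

P ≈ 51.7 kN

γ = 0.789 × 9.81 = 7.74009 kN/m³.
The centroid lies 1/2 = 0.5 m below the top edge, so the centroid depth is h_c = 1.9 + 0.5 = 2.4 m.
A = 5.2 × 1 = 5.2 m².
Resultant F = γ·h_c·A = 7.74009 × 2.4 × 5.2 = 96.5963 kN.
I_c = b·h³/12 = 5.2 × 1³/12 = 0.433333 m⁴.
Centre of pressure: y_p = y_c + I_c/(y_c·A) = 2.4 + 0.433333/(2.4 × 5.2) = 2.4 + 0.0347222 = 2.43472 m along the plane.
The resultant acts 0.5 + 0.0347222 = 0.534722 m (along the plate) below the hinge at the top edge, so the moment about the hinge is M = F × 0.534722 = 96.5963 × 0.534722 = 51.6522 kN·m.
A normal force at the bottom, 1 m from the hinge, must supply this moment: P = 51.6522/1 = 51.6522 kN.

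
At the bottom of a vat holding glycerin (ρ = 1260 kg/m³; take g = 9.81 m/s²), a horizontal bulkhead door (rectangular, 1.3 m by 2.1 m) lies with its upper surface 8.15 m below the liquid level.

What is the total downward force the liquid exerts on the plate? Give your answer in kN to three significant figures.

F ≈ 275 kN

γ = ρg = 1260 × 9.81 / 1000 = 12.3606 kN/m³.
The plate is horizontal, so pressure is uniform at p = γ·h = 12.3606 × 8.15 = 100.739 kN/m².
A = 1.3 × 2.1 = 2.73 m².
F = p·A = 100.739 × 2.73 = 275.017 kN.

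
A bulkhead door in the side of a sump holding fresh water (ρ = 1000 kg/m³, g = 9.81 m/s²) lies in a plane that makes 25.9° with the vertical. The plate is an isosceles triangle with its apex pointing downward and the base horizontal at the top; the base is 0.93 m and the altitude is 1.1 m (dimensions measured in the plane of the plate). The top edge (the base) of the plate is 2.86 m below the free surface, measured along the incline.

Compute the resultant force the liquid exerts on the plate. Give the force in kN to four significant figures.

γ = ρg = 1000 × 9.81 = 9810 N/m³ = 9.81 kN/m³.
The plate makes 25.9° with the vertical, i.e. θ = 90° − 25.9° = 64.1° to the horizontal. Measuring y along the incline from the free-surface line, vertical depth h = y·sinθ with sinθ = 0.899558.
With the apex down, the centroid sits h/3 = 1.1/3 = 0.366667 m below the base (the top edge), so y_c = 2.86 + 0.366667 = 3.22667 m and h_c = 3.22667 × 0.899558 = 2.90258 m.
A = ½ × 0.93 × 1.1 = 0.5115 m².
Resultant F = γ·h_c·A = 9.81 × 2.90258 × 0.5115 = 14.5646 kN.

F ≈ 14.56 kN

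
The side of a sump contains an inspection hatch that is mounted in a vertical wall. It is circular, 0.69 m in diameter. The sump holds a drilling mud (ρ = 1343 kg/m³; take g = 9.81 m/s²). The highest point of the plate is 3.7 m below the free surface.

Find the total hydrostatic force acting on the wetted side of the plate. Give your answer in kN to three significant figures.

γ = ρg = 1343 × 9.81 / 1000 = 13.17483 kN/m³.
The centroid is at the centre, 0.345 m below the top of the plate, so the centroid depth is h_c = 3.7 + 0.345 = 4.045 m.
A = π(0.345)² = 0.373928 m².
Resultant F = γ·h_c·A = 13.17483 × 4.045 × 0.373928 = 19.9274 kN.

F ≈ 19.9 kN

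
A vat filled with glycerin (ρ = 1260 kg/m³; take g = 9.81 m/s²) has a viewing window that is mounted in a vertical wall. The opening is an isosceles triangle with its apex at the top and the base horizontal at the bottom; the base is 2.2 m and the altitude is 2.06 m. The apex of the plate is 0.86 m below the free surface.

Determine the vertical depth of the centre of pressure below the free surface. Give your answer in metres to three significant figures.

h_p = 2.34 m

γ = ρg = 1260 × 9.81 / 1000 = 12.3606 kN/m³.
With the apex up, the centroid sits 2h/3 = 2 × 2.06/3 = 1.37333 m below the apex, so the centroid depth is h_c = 0.86 + 1.37333 = 2.23333 m.
A = ½ × 2.2 × 2.06 = 2.266 m².
Resultant F = γ·h_c·A = 12.3606 × 2.23333 × 2.266 = 62.5536 kN.
I_c = b·h³/36 = 2.2 × 2.06³/36 = 0.534222 m⁴.
Centre of pressure: y_p = y_c + I_c/(y_c·A) = 2.23333 + 0.534222/(2.23333 × 2.266) = 2.23333 + 0.105562 = 2.33889 m along the plane.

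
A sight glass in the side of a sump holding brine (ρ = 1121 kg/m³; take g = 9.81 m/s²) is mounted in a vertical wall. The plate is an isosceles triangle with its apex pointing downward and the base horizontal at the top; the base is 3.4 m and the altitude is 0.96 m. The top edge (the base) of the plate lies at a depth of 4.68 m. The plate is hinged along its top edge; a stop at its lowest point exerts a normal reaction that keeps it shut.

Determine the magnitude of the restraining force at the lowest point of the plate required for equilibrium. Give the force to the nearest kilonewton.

P ≈ 31 kN

γ = ρg = 1121 × 9.81 / 1000 = 10.99701 kN/m³.
With the apex down, the centroid sits h/3 = 0.96/3 = 0.32 m below the base (the top edge), so the centroid depth is h_c = 4.68 + 0.32 = 5 m.
A = ½ × 3.4 × 0.96 = 1.632 m².
Resultant F = γ·h_c·A = 10.99701 × 5 × 1.632 = 89.7356 kN.
I_c = b·h³/36 = 3.4 × 0.96³/36 = 0.0835584 m⁴.
Centre of pressure: y_p = y_c + I_c/(y_c·A) = 5 + 0.0835584/(5 × 1.632) = 5 + 0.01024 = 5.01024 m along the plane.
The resultant acts 0.32 + 0.01024 = 0.33024 m (along the plate) below the hinge at the top edge, so the moment about the hinge is M = F × 0.33024 = 89.7356 × 0.33024 = 29.6343 kN·m.
A normal force at the bottom, 0.96 m from the hinge, must supply this moment: P = 29.6343/0.96 = 30.8691 kN.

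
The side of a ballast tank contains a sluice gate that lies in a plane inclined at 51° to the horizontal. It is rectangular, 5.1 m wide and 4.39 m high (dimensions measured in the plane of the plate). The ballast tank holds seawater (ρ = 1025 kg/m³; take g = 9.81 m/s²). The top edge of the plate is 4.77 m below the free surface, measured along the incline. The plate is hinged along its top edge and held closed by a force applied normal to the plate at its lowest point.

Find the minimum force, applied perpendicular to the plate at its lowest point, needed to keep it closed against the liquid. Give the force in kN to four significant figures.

γ = ρg = 1025 × 9.81 / 1000 = 10.05525 kN/m³.
Let θ = 51° be the plate's angle to the horizontal; measure y along the incline from where the plane meets the free surface. Vertical depth h = y·sinθ with sinθ = 0.777146.
The centroid lies 4.39/2 = 2.195 m below the top edge, so y_c = 4.77 + 2.195 = 6.965 m and h_c = 6.965 × 0.777146 = 5.41282 m.
A = 5.1 × 4.39 = 22.389 m².
Resultant F = γ·h_c·A = 10.05525 × 5.41282 × 22.389 = 1218.57 kN.
I_c = b·h³/12 = 5.1 × 4.39³/12 = 35.9569 m⁴.
Centre of pressure: y_p = y_c + I_c/(y_c·A) = 6.965 + 35.9569/(6.965 × 22.389) = 6.965 + 0.230583 = 7.19558 m along the plane.
The resultant acts 2.195 + 0.230583 = 2.42558 m (along the plate) below the hinge at the top edge, so the moment about the hinge is M = F × 2.42558 = 1218.57 × 2.42558 = 2955.74 kN·m.
A normal force at the bottom, 4.39 m from the hinge, must supply this moment: P = 2955.74/4.39 = 673.289 kN.

P ≈ 673.3 kN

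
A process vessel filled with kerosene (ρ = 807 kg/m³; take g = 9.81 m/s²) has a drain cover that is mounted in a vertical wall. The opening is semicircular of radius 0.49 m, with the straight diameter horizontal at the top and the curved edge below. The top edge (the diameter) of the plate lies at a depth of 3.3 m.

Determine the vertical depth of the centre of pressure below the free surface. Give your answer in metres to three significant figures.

γ = ρg = 807 × 9.81 / 1000 = 7.91667 kN/m³.
The centroid of a semicircle lies 4r/(3π) = 0.207962 m from the diameter, here below the top edge, so the centroid depth is h_c = 3.3 + 0.207962 = 3.50796 m.
A = πr²/2 = π × 0.49²/2 = 0.377148 m².
Resultant F = γ·h_c·A = 7.91667 × 3.50796 × 0.377148 = 10.4739 kN.
I_c = (π/8 − 8/(9π))·r⁴ = 0.109757 × 0.49⁴ = 0.00632727 m⁴.
Centre of pressure: y_p = y_c + I_c/(y_c·A) = 3.50796 + 0.00632727/(3.50796 × 0.377148) = 3.50796 + 0.00478244 = 3.51274 m along the plane.

h_p = 3.51 m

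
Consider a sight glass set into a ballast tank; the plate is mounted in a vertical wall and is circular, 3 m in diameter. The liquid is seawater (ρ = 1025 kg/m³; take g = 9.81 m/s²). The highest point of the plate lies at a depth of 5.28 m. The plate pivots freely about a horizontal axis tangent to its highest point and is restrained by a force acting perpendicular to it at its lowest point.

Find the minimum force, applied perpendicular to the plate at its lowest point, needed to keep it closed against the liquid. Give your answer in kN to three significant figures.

P ≈ 254 kN

γ = ρg = 1025 × 9.81 / 1000 = 10.05525 kN/m³.
The centroid is at the centre, 1.5 m below the top of the plate, so the centroid depth is h_c = 5.28 + 1.5 = 6.78 m.
A = π(1.5)² = 7.06858 m².
Resultant F = γ·h_c·A = 10.05525 × 6.78 × 7.06858 = 481.898 kN.
I_c = πr⁴/4 = π × 1.5⁴/4 = 3.97608 m⁴.
Centre of pressure: y_p = y_c + I_c/(y_c·A) = 6.78 + 3.97608/(6.78 × 7.06858) = 6.78 + 0.0829647 = 6.86296 m along the plane.
The resultant acts 1.5 + 0.0829647 = 1.58296 m (along the plate) below the hinge at the top edge, so the moment about the hinge is M = F × 1.58296 = 481.898 × 1.58296 = 762.825 kN·m.
A normal force at the bottom, 3 m from the hinge, must supply this moment: P = 762.825/3 = 254.275 kN.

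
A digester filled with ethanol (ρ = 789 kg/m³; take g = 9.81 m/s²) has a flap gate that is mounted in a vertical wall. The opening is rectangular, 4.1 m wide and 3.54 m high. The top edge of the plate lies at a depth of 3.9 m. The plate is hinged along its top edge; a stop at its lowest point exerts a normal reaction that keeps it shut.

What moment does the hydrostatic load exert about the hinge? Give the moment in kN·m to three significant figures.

γ = ρg = 789 × 9.81 / 1000 = 7.74009 kN/m³.
The centroid lies 3.54/2 = 1.77 m below the top edge, so the centroid depth is h_c = 3.9 + 1.77 = 5.67 m.
A = 4.1 × 3.54 = 14.514 m².
Resultant F = γ·h_c·A = 7.74009 × 5.67 × 14.514 = 636.966 kN.
I_c = b·h³/12 = 4.1 × 3.54³/12 = 15.157 m⁴.
Centre of pressure: y_p = y_c + I_c/(y_c·A) = 5.67 + 15.157/(5.67 × 14.514) = 5.67 + 0.18418 = 5.85418 m along the plane.
The resultant acts 1.77 + 0.18418 = 1.95418 m (along the plate) below the hinge at the top edge, so the moment about the hinge is M = F × 1.95418 = 636.966 × 1.95418 = 1244.75 kN·m.

M ≈ 1240 kN·m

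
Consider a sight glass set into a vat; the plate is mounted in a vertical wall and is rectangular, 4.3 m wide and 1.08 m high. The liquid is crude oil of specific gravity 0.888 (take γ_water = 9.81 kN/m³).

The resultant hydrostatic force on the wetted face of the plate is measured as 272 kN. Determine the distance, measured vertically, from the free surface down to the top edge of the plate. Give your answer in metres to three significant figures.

d_top ≈ 6.18 m

γ = 0.888 × 9.81 = 8.71128 kN/m³.
A = 4.3 × 1.08 = 4.644 m².
From F = γ·h_c·A, the centroid depth is h_c = 272/(8.71128 × 4.644) = 6.72349 m.
The centroid lies 1.08/2 = 0.54 m below the top edge, so the top edge sits at h_top = 6.72349 − 0.54 = 6.18349 m below the surface.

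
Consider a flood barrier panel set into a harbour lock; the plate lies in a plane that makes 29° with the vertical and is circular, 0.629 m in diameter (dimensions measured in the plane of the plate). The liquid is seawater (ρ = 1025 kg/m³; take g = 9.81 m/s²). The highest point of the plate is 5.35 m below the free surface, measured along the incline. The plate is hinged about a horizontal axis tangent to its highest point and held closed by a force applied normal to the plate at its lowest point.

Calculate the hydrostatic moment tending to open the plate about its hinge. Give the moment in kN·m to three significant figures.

M ≈ 4.94 kN·m

γ = ρg = 1025 × 9.81 / 1000 = 10.05525 kN/m³.
The plate makes 29° with the vertical, i.e. θ = 90° − 29° = 61° to the horizontal. Measuring y along the incline from the free-surface line, vertical depth h = y·sinθ with sinθ = 0.874620.
The centroid is at the centre, 0.3145 m below the top of the plate, so y_c = 5.35 + 0.3145 = 5.6645 m and h_c = 5.6645 × 0.874620 = 4.95428 m.
A = π(0.3145)² = 0.310736 m².
Resultant F = γ·h_c·A = 10.05525 × 4.95428 × 0.310736 = 15.4798 kN.
I_c = πr⁴/4 = π × 0.3145⁴/4 = 0.00768374 m⁴.
Centre of pressure: y_p = y_c + I_c/(y_c·A) = 5.6645 + 0.00768374/(5.6645 × 0.310736) = 5.6645 + 0.00436535 = 5.66887 m along the plane.
The resultant acts 0.3145 + 0.00436535 = 0.318865 m (along the plate) below the hinge at the top edge, so the moment about the hinge is M = F × 0.318865 = 15.4798 × 0.318865 = 4.93597 kN·m.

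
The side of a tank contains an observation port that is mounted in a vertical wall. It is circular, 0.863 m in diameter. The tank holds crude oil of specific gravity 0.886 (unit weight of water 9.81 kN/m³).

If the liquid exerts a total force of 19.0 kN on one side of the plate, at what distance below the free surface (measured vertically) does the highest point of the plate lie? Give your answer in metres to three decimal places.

γ = 0.886 × 9.81 = 8.69166 kN/m³.
A = π(0.4315)² = 0.58494 m².
From F = γ·h_c·A, the centroid depth is h_c = 19.0/(8.69166 × 0.58494) = 3.73714 m.
The centroid is at the centre, 0.4315 m below the top of the plate, so the highest point sits at h_top = 3.73714 − 0.4315 = 3.30564 m below the surface.

d_top ≈ 3.306 m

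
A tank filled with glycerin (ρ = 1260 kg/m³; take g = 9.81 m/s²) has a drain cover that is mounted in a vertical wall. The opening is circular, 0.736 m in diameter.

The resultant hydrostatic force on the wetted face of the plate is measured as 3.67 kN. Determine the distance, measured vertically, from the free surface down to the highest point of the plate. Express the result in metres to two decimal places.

d_top ≈ 0.33 m

γ = ρg = 1260 × 9.81 / 1000 = 12.3606 kN/m³.
A = π(0.368)² = 0.425447 m².
From F = γ·h_c·A, the centroid depth is h_c = 3.67/(12.3606 × 0.425447) = 0.69788 m.
The centroid is at the centre, 0.368 m below the top of the plate, so the highest point sits at h_top = 0.69788 − 0.368 = 0.32988 m below the surface.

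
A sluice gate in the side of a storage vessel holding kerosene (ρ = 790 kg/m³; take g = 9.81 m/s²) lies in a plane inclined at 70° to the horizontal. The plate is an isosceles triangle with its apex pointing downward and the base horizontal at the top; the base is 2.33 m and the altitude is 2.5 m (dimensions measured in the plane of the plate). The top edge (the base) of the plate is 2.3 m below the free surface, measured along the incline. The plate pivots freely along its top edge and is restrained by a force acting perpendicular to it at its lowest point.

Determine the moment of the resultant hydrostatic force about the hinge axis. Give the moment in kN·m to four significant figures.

γ = ρg = 790 × 9.81 / 1000 = 7.7499 kN/m³.
Let θ = 70° be the plate's angle to the horizontal; measure y along the incline from where the plane meets the free surface. Vertical depth h = y·sinθ with sinθ = 0.939693.
With the apex down, the centroid sits h/3 = 2.5/3 = 0.833333 m below the base (the top edge), so y_c = 2.3 + 0.833333 = 3.13333 m and h_c = 3.13333 × 0.939693 = 2.94437 m.
A = ½ × 2.33 × 2.5 = 2.9125 m².
Resultant F = γ·h_c·A = 7.7499 × 2.94437 × 2.9125 = 66.4591 kN.
I_c = b·h³/36 = 2.33 × 2.5³/36 = 1.01128 m⁴.
Centre of pressure: y_p = y_c + I_c/(y_c·A) = 3.13333 + 1.01128/(3.13333 × 2.9125) = 3.13333 + 0.110815 = 3.24415 m along the plane.
The resultant acts 0.833333 + 0.110815 = 0.944148 m (along the plate) below the hinge at the top edge, so the moment about the hinge is M = F × 0.944148 = 66.4591 × 0.944148 = 62.7472 kN·m.

M ≈ 62.75 kN·m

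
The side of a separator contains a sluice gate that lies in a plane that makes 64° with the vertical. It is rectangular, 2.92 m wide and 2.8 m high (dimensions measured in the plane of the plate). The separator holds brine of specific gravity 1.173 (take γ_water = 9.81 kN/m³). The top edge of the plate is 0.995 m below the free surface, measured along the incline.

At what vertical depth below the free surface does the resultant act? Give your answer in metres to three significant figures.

γ = 1.173 × 9.81 = 11.50713 kN/m³.
The plate makes 64° with the vertical, i.e. θ = 90° − 64° = 26° to the horizontal. Measuring y along the incline from the free-surface line, vertical depth h = y·sinθ with sinθ = 0.438371.
The centroid lies 2.8/2 = 1.4 m below the top edge, so y_c = 0.995 + 1.4 = 2.395 m and h_c = 2.395 × 0.438371 = 1.0499 m.
A = 2.92 × 2.8 = 8.176 m².
Resultant F = γ·h_c·A = 11.50713 × 1.0499 × 8.176 = 98.777 kN.
I_c = b·h³/12 = 2.92 × 2.8³/12 = 5.34165 m⁴.
Centre of pressure: y_p = y_c + I_c/(y_c·A) = 2.395 + 5.34165/(2.395 × 8.176) = 2.395 + 0.27279 = 2.66779 m along the plane.
Vertically, h_p = y_p·sinθ = 2.66779 × 0.438371 = 1.16948 m.

h_p = 1.17 m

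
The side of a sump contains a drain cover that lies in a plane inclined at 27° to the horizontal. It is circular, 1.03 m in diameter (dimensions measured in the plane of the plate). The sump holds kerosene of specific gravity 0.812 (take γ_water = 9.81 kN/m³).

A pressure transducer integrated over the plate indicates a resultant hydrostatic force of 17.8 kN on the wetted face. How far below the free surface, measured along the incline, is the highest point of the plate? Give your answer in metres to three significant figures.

γ = 0.812 × 9.81 = 7.96572 kN/m³.
A = π(0.515)² = 0.833229 m².
From F = γ·h_c·A, the centroid depth is h_c = 17.8/(7.96572 × 0.833229) = 2.68183 m.
Let θ = 27° be the plate's angle to the horizontal; measure y along the incline from where the plane meets the free surface. Vertical depth h = y·sinθ with sinθ = 0.453990.
Along the incline, y_c = h_c/sinθ = 2.68183/0.453990 = 5.90724 m.
The centroid is at the centre, 0.515 m below the top of the plate, so the highest point sits at y_top = 5.90724 − 0.515 = 5.39224 m along the incline.

y_top ≈ 5.39 m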